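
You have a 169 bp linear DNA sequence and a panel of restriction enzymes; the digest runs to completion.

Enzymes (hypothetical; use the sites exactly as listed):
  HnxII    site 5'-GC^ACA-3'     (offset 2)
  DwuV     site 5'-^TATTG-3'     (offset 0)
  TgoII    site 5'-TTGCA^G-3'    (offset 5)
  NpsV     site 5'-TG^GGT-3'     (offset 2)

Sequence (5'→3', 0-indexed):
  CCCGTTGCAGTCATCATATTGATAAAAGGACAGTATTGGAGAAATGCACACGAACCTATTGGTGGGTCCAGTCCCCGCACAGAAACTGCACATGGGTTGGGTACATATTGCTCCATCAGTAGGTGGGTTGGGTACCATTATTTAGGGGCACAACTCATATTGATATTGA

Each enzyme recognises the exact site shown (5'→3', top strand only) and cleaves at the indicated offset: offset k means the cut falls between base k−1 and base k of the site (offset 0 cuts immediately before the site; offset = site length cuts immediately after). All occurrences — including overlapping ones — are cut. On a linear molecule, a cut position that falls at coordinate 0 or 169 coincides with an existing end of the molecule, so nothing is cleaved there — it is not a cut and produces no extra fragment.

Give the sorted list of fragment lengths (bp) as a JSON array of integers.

Scan for sites:
  HnxII GCACA/2: at [45, 76, 87, 147] ⇒ [47, 78, 89, 149]
  DwuV TATTG/0: at [16, 33, 56, 105, 157, 163] ⇒ [16, 33, 56, 105, 157, 163]
  TgoII TTGCAG/5: at [4] ⇒ [9]
  NpsV TGGGT/2: at [62, 92, 97, 123, 128] ⇒ [64, 94, 99, 125, 130]

All cut coordinates (distinct, sorted): [9, 16, 33, 47, 56, 64, 78, 89, 94, 99, 105, 125, 130, 149, 157, 163]

Fragments:
  [0,9): 9 bp
  [9,16): 7 bp
  [16,33): 17 bp
  [33,47): 14 bp
  [47,56): 9 bp
  [56,64): 8 bp
  [64,78): 14 bp
  [78,89): 11 bp
  [89,94): 5 bp
  [94,99): 5 bp
  [99,105): 6 bp
  [105,125): 20 bp
  [125,130): 5 bp
  [130,149): 19 bp
  [149,157): 8 bp
  [157,163): 6 bp
  [163,169): 6 bp

[5,5,5,6,6,6,7,8,8,9,9,11,14,14,17,19,20]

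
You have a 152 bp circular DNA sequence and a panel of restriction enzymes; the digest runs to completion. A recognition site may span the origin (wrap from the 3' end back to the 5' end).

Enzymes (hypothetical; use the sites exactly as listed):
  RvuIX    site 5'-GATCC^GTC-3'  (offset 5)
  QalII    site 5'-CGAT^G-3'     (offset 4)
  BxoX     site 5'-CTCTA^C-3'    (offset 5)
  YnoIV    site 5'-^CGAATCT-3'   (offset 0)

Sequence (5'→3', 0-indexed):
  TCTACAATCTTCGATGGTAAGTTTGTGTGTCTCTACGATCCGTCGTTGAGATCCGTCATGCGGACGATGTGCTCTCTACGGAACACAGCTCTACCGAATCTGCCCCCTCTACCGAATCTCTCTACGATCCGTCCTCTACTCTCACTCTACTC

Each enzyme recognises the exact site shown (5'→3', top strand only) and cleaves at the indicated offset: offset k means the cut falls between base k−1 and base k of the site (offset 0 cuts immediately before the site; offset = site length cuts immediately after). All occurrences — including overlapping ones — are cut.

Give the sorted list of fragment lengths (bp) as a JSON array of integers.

Scan for sites:
  RvuIX GATCCGTC/5: at [36, 49, 125] ⇒ [41, 54, 130]
  QalII CGATG/4: at [11, 64] ⇒ [15, 68]
  BxoX CTCTAC/5: at [30, 73, 88, 106, 119, 133, 144, 151] ⇒ [4, 35, 78, 93, 111, 124, 138, 149]
  YnoIV CGAATCT/0: at [94, 112] ⇒ [94, 112]

Pooled cuts: [4, 15, 35, 41, 54, 68, 78, 93, 94, 111, 112, 124, 130, 138, 149]

Fragments:
  4→15: 11 bp
  15→35: 20 bp
  35→41: 6 bp
  41→54: 13 bp
  54→68: 14 bp
  68→78: 10 bp
  78→93: 15 bp
  93→94: 1 bp
  94→111: 17 bp
  111→112: 1 bp
  112→124: 12 bp
  124→130: 6 bp
  130→138: 8 bp
  138→149: 11 bp
  149→4 (wrap): 152-149+4 = 7 bp

[1,1,6,6,7,8,10,11,11,12,13,14,15,17,20]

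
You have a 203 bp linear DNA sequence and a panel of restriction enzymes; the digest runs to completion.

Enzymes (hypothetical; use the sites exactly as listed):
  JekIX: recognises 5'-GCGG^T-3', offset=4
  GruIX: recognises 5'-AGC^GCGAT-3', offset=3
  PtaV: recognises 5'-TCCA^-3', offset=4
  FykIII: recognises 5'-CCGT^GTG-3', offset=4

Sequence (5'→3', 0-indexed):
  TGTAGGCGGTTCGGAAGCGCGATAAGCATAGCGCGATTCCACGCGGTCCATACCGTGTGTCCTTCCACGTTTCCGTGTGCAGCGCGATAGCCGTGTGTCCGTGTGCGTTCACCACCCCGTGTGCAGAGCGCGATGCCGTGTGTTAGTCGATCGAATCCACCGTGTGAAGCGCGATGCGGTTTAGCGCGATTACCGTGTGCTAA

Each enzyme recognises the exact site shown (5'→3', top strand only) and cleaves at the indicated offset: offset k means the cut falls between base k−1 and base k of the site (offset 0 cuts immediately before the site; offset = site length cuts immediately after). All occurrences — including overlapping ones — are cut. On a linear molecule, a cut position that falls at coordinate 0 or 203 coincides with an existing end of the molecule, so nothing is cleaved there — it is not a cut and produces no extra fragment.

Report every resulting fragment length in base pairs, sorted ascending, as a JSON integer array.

[4,4,5,6,6,7,7,7,8,9,9,9,9,9,9,10,11,11,11,14,18,20]

Per-enzyme occurrences:
  JekIX (GCGGT, off=4): starts [5, 42, 175] → cuts [9, 46, 179]
  GruIX (AGCGCGAT, off=3): starts [15, 29, 80, 126, 167, 182] → cuts [18, 32, 83, 129, 170, 185]
  PtaV (TCCA, off=4): starts [37, 46, 63, 155] → cuts [41, 50, 67, 159]
  FykIII (CCGTGTG, off=4): starts [52, 72, 90, 98, 116, 135, 159, 192] → cuts [56, 76, 94, 102, 120, 139, 163, 196]

Pooled cuts: [9, 18, 32, 41, 46, 50, 56, 67, 76, 83, 94, 102, 120, 129, 139, 159, 163, 170, 179, 185, 196]

Fragment lengths:
  [0,9): 9 bp
  [9,18): 9 bp
  [18,32): 14 bp
  [32,41): 9 bp
  [41,46): 5 bp
  [46,50): 4 bp
  [50,56): 6 bp
  [56,67): 11 bp
  [67,76): 9 bp
  [76,83): 7 bp
  [83,94): 11 bp
  [94,102): 8 bp
  [102,120): 18 bp
  [120,129): 9 bp
  [129,139): 10 bp
  [139,159): 20 bp
  [159,163): 4 bp
  [163,170): 7 bp
  [170,179): 9 bp
  [179,185): 6 bp
  [185,196): 11 bp
  [196,203): 7 bp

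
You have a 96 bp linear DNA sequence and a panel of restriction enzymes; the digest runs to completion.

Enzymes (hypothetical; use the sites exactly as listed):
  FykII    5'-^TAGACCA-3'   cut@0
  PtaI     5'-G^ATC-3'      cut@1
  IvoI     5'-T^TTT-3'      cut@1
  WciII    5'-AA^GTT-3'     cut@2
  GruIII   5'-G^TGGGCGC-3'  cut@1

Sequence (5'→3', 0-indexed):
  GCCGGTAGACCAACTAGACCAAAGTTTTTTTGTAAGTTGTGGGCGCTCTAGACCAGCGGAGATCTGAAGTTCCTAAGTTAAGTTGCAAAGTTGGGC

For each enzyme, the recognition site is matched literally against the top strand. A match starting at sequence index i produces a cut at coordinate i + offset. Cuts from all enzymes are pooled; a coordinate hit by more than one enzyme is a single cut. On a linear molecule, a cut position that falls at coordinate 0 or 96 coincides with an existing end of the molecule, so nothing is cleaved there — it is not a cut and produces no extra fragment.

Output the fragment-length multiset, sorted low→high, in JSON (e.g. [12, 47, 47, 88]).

Scan for sites:
  FykII (TAGACCA, off=0): starts [5, 14, 48] → cuts [5, 14, 48]
  PtaI (GATC, off=1): starts [60] → cuts [61]
  IvoI (TTTT, off=1): starts [24, 25, 26, 27] → cuts [25, 26, 27, 28]
  WciII (AAGTT, off=2): starts [21, 33, 66, 74, 79, 87] → cuts [23, 35, 68, 76, 81, 89]
  GruIII (GTGGGCGC, off=1): starts [38] → cuts [39]

All cut coordinates (distinct, sorted): [5, 14, 23, 25, 26, 27, 28, 35, 39, 48, 61, 68, 76, 81, 89]

Fragments:
  [0,5): 5 bp
  [5,14): 9 bp
  [14,23): 9 bp
  [23,25): 2 bp
  [25,26): 1 bp
  [26,27): 1 bp
  [27,28): 1 bp
  [28,35): 7 bp
  [35,39): 4 bp
  [39,48): 9 bp
  [48,61): 13 bp
  [61,68): 7 bp
  [68,76): 8 bp
  [76,81): 5 bp
  [81,89): 8 bp
  [89,96): 7 bp

[1,1,1,2,4,5,5,7,7,7,8,8,9,9,9,13]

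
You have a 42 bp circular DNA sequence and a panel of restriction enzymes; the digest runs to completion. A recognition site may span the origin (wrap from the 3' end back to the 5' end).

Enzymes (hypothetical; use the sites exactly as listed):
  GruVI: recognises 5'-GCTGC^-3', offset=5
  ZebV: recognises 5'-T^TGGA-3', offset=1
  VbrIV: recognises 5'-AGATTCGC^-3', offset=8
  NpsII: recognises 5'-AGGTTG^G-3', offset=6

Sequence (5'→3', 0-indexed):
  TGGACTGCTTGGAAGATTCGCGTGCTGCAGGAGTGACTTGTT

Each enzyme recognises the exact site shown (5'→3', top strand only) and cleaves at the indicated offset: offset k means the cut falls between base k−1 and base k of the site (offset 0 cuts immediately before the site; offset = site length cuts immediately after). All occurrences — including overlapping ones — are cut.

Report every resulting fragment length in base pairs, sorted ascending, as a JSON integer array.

[7,9,12,14]

Per-enzyme occurrences:
  GruVI (GCTGC, off=5): starts [23] → cuts [28]
  ZebV (TTGGA, off=1): starts [8, 41] → cuts [0, 9]
  VbrIV (AGATTCGC, off=8): starts [13] → cuts [21]
  NpsII (AGGTTGG, off=6): no sites

All cut coordinates (distinct, sorted): [0, 9, 21, 28]

Fragments:
  0→9: 9 bp
  9→21: 12 bp
  21→28: 7 bp
  28→0 (wrap): 42-28+0 = 14 bp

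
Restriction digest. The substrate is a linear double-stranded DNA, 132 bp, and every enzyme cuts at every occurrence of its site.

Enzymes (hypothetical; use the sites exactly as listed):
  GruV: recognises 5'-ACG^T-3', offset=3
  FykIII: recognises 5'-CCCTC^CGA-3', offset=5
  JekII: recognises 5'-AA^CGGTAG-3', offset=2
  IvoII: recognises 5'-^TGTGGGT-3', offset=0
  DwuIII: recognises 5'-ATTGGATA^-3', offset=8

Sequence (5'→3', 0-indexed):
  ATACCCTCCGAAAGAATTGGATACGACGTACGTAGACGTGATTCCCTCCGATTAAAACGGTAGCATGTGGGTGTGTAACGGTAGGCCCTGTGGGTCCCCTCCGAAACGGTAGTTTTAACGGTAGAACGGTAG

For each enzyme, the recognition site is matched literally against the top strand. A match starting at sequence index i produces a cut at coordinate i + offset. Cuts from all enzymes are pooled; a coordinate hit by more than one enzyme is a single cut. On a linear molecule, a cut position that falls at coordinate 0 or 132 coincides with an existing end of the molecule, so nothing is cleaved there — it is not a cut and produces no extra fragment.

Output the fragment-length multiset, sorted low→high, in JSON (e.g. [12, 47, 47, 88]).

[4,5,5,6,6,8,8,8,9,10,10,12,13,13,15]

Per-enzyme occurrences:
  GruV (ACGT, off=3): starts [25, 29, 35] → cuts [28, 32, 38]
  FykIII (CCCTCCGA, off=5): starts [3, 43, 96] → cuts [8, 48, 101]
  JekII (AACGGTAG, off=2): starts [55, 76, 104, 116, 124] → cuts [57, 78, 106, 118, 126]
  IvoII (TGTGGGT, off=0): starts [65, 88] → cuts [65, 88]
  DwuIII (ATTGGATA, off=8): starts [15] → cuts [23]

Pooled cuts: [8, 23, 28, 32, 38, 48, 57, 65, 78, 88, 101, 106, 118, 126]

Fragments:
  [0,8): 8 bp
  [8,23): 15 bp
  [23,28): 5 bp
  [28,32): 4 bp
  [32,38): 6 bp
  [38,48): 10 bp
  [48,57): 9 bp
  [57,65): 8 bp
  [65,78): 13 bp
  [78,88): 10 bp
  [88,101): 13 bp
  [101,106): 5 bp
  [106,118): 12 bp
  [118,126): 8 bp
  [126,132): 6 bp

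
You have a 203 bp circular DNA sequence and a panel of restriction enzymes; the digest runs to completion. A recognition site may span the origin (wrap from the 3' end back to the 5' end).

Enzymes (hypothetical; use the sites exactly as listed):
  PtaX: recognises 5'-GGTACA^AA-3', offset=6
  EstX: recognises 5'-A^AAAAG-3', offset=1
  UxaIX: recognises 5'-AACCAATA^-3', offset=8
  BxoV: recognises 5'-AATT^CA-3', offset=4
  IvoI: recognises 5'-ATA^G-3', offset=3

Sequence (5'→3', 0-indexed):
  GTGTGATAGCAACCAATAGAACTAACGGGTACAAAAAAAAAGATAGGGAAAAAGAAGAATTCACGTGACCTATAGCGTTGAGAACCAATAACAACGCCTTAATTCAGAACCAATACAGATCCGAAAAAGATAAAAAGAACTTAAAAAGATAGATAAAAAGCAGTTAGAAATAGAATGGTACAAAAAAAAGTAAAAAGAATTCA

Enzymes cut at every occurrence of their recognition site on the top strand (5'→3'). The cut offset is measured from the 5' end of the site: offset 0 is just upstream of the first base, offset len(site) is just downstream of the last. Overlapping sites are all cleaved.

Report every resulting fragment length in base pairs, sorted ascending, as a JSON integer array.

Site scan:
  PtaX (GGTACAAA, off=6): starts [27, 176] → cuts [33, 182]
  EstX (AAAAAG, off=1): starts [36, 48, 123, 131, 142, 154, 184, 191] → cuts [37, 49, 124, 132, 143, 155, 185, 192]
  UxaIX (AACCAATA, off=8): starts [10, 82, 107] → cuts [18, 90, 115]
  BxoV (AATTCA, off=4): starts [57, 100, 197] → cuts [61, 104, 201]
  IvoI (ATAG, off=3): starts [5, 15, 42, 71, 148, 169] → cuts [8, 18, 45, 74, 151, 172]

Pooled cuts: [8, 18, 33, 37, 45, 49, 61, 74, 90, 104, 115, 124, 132, 143, 151, 155, 172, 182, 185, 192, 201]

Fragment lengths:
  8→18: 10 bp
  18→33: 15 bp
  33→37: 4 bp
  37→45: 8 bp
  45→49: 4 bp
  49→61: 12 bp
  61→74: 13 bp
  74→90: 16 bp
  90→104: 14 bp
  104→115: 11 bp
  115→124: 9 bp
  124→132: 8 bp
  132→143: 11 bp
  143→151: 8 bp
  151→155: 4 bp
  155→172: 17 bp
  172→182: 10 bp
  182→185: 3 bp
  185→192: 7 bp
  192→201: 9 bp
  201→8 (wrap): 203-201+8 = 10 bp

[3,4,4,4,7,8,8,8,9,9,10,10,10,11,11,12,13,14,15,16,17]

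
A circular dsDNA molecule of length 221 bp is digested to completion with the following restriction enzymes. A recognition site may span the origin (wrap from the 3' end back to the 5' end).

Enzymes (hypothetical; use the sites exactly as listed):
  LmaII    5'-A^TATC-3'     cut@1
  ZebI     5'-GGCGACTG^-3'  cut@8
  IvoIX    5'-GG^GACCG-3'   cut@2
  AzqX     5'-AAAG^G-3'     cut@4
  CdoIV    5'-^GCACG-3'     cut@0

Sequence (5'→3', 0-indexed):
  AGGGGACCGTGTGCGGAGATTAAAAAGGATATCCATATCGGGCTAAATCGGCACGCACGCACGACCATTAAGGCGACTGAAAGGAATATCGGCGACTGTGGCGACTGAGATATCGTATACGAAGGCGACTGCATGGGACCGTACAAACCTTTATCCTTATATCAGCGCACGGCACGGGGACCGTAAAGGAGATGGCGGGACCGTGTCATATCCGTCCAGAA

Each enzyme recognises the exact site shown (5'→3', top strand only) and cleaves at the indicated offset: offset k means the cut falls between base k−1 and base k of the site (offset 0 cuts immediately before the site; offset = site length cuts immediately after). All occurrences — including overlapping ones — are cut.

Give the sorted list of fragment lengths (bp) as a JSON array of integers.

Site scan:
  LmaII ATATC/1: at [28, 34, 85, 109, 158, 207] ⇒ [29, 35, 86, 110, 159, 208]
  ZebI GGCGACTG/8: at [71, 90, 99, 123] ⇒ [79, 98, 107, 131]
  IvoIX GGGACCG/2: at [2, 134, 176, 196] ⇒ [4, 136, 178, 198]
  AzqX AAAGG/4: at [23, 79, 184, 219] ⇒ [2, 27, 83, 188]
  CdoIV GCACG/0: at [50, 54, 58, 166, 171] ⇒ [50, 54, 58, 166, 171]

Pooled cuts: [2, 4, 27, 29, 35, 50, 54, 58, 79, 83, 86, 98, 107, 110, 131, 136, 159, 166, 171, 178, 188, 198, 208]

Fragment lengths:
  2→4: 2 bp
  4→27: 23 bp
  27→29: 2 bp
  29→35: 6 bp
  35→50: 15 bp
  50→54: 4 bp
  54→58: 4 bp
  58→79: 21 bp
  79→83: 4 bp
  83→86: 3 bp
  86→98: 12 bp
  98→107: 9 bp
  107→110: 3 bp
  110→131: 21 bp
  131→136: 5 bp
  136→159: 23 bp
  159→166: 7 bp
  166→171: 5 bp
  171→178: 7 bp
  178→188: 10 bp
  188→198: 10 bp
  198→208: 10 bp
  208→2 (wrap): 221-208+2 = 15 bp

[2,2,3,3,4,4,4,5,5,6,7,7,9,10,10,10,12,15,15,21,21,23,23]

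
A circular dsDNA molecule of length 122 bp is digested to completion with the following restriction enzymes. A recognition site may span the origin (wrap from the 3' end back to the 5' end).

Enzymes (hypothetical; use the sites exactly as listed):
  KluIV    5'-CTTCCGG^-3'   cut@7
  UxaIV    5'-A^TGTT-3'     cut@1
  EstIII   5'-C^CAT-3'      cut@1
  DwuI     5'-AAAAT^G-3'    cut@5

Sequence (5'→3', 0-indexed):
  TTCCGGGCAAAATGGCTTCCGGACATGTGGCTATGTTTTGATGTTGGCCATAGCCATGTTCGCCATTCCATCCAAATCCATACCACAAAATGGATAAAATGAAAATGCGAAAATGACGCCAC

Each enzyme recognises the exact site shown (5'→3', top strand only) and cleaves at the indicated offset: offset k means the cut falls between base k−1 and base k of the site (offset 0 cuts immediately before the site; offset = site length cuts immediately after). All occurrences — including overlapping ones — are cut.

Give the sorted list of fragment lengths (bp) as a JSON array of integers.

[2,5,6,6,7,7,7,8,8,9,9,10,11,13,14]

Site scan:
  KluIV CTTCCGG/7: at [15, 121] ⇒ [6, 22]
  UxaIV ATGTT/1: at [32, 40, 55] ⇒ [33, 41, 56]
  EstIII CCAT/1: at [47, 53, 62, 67, 77] ⇒ [48, 54, 63, 68, 78]
  DwuI AAAATG/5: at [8, 86, 95, 101, 109] ⇒ [13, 91, 100, 106, 114]

All cut coordinates (distinct, sorted): [6, 13, 22, 33, 41, 48, 54, 56, 63, 68, 78, 91, 100, 106, 114]

Fragments:
  6→13: 7 bp
  13→22: 9 bp
  22→33: 11 bp
  33→41: 8 bp
  41→48: 7 bp
  48→54: 6 bp
  54→56: 2 bp
  56→63: 7 bp
  63→68: 5 bp
  68→78: 10 bp
  78→91: 13 bp
  91→100: 9 bp
  100→106: 6 bp
  106→114: 8 bp
  114→6 (wrap): 122-114+6 = 14 bp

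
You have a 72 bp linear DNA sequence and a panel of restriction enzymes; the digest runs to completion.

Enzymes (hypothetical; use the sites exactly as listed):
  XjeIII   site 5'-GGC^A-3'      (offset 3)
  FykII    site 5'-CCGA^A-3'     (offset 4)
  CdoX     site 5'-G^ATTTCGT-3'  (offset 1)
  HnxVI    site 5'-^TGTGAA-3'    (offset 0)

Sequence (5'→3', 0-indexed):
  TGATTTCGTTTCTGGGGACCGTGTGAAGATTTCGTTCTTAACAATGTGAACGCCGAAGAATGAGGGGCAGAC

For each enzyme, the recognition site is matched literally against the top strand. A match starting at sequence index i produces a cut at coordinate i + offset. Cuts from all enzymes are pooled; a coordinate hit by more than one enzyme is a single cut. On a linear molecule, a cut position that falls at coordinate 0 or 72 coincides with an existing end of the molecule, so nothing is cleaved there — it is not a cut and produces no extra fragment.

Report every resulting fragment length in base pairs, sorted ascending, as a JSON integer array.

[2,4,7,12,12,16,19]

Site scan:
  XjeIII (GGCA, off=3): starts [65] → cuts [68]
  FykII (CCGAA, off=4): starts [52] → cuts [56]
  CdoX (GATTTCGT, off=1): starts [1, 27] → cuts [2, 28]
  HnxVI (TGTGAA, off=0): starts [21, 44] → cuts [21, 44]

Pooled cuts: [2, 21, 28, 44, 56, 68]

Fragments:
  [0,2): 2 bp
  [2,21): 19 bp
  [21,28): 7 bp
  [28,44): 16 bp
  [44,56): 12 bp
  [56,68): 12 bp
  [68,72): 4 bp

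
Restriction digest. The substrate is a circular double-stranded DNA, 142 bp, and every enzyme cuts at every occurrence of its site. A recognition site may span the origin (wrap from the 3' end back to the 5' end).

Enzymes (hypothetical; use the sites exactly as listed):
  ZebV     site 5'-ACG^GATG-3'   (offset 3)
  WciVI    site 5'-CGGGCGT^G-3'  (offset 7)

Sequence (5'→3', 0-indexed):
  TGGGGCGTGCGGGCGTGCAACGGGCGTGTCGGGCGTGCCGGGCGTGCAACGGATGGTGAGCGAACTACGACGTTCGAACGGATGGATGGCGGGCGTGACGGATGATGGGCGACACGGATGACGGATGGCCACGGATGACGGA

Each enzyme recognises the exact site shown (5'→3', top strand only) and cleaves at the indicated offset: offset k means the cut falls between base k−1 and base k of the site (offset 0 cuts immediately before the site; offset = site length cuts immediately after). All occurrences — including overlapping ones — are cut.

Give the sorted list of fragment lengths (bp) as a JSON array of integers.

Scan for sites:
  ZebV (ACGGATG, off=3): starts [48, 77, 97, 113, 120, 130, 137] → cuts [51, 80, 100, 116, 123, 133, 140]
  WciVI (CGGGCGTG, off=7): starts [9, 20, 29, 38, 89] → cuts [16, 27, 36, 45, 96]

Pooled cuts: [16, 27, 36, 45, 51, 80, 96, 100, 116, 123, 133, 140]

Fragment lengths:
  16→27: 11 bp
  27→36: 9 bp
  36→45: 9 bp
  45→51: 6 bp
  51→80: 29 bp
  80→96: 16 bp
  96→100: 4 bp
  100→116: 16 bp
  116→123: 7 bp
  123→133: 10 bp
  133→140: 7 bp
  140→16 (wrap): 142-140+16 = 18 bp

[4,6,7,7,9,9,10,11,16,16,18,29]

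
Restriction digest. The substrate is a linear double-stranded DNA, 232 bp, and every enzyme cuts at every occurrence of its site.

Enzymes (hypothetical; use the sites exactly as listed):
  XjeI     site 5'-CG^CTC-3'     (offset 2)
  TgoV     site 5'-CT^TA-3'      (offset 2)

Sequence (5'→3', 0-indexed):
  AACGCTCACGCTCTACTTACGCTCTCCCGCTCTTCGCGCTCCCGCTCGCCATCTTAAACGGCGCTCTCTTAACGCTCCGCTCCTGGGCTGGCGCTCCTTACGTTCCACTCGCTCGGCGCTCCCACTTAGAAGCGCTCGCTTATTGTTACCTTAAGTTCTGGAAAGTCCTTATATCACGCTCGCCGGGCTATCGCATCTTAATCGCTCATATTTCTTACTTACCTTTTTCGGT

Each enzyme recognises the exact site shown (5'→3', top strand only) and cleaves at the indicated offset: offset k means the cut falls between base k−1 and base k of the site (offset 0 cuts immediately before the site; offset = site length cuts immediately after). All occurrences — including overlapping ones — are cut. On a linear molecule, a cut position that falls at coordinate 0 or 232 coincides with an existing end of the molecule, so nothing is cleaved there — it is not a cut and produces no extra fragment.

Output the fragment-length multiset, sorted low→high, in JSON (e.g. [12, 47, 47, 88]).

[4,4,4,5,5,5,6,6,6,6,6,7,7,8,8,8,9,9,9,10,11,11,13,13,14,18,20]

Per-enzyme occurrences:
  XjeI CGCTC/2: at [2, 8, 19, 27, 36, 42, 61, 72, 77, 91, 109, 116, 132, 176, 202] ⇒ [4, 10, 21, 29, 38, 44, 63, 74, 79, 93, 111, 118, 134, 178, 204]
  TgoV CTTA/2: at [15, 52, 67, 96, 124, 138, 149, 167, 196, 213, 217] ⇒ [17, 54, 69, 98, 126, 140, 151, 169, 198, 215, 219]

Pooled cuts: [4, 10, 17, 21, 29, 38, 44, 54, 63, 69, 74, 79, 93, 98, 111, 118, 126, 134, 140, 151, 169, 178, 198, 204, 215, 219]

Fragment lengths:
  [0,4): 4 bp
  [4,10): 6 bp
  [10,17): 7 bp
  [17,21): 4 bp
  [21,29): 8 bp
  [29,38): 9 bp
  [38,44): 6 bp
  [44,54): 10 bp
  [54,63): 9 bp
  [63,69): 6 bp
  [69,74): 5 bp
  [74,79): 5 bp
  [79,93): 14 bp
  [93,98): 5 bp
  [98,111): 13 bp
  [111,118): 7 bp
  [118,126): 8 bp
  [126,134): 8 bp
  [134,140): 6 bp
  [140,151): 11 bp
  [151,169): 18 bp
  [169,178): 9 bp
  [178,198): 20 bp
  [198,204): 6 bp
  [204,215): 11 bp
  [215,219): 4 bp
  [219,232): 13 bp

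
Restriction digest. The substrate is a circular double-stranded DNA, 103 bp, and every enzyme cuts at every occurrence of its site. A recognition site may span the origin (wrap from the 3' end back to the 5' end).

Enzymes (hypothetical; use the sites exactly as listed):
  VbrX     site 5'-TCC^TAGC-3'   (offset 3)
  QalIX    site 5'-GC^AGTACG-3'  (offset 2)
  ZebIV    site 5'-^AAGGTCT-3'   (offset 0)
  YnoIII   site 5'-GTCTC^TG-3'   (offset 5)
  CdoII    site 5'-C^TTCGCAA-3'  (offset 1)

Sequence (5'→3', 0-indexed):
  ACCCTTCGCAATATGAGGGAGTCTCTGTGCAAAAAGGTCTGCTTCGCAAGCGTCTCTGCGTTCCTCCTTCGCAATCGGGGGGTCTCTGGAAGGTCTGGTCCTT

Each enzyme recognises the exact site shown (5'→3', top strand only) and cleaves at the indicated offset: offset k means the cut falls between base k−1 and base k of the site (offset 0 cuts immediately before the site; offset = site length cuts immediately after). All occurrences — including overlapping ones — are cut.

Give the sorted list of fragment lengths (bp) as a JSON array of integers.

[3,8,9,11,14,18,19,21]

Per-enzyme occurrences:
  VbrX (TCCTAGC, off=3): no sites
  QalIX (GCAGTACG, off=2): no sites
  ZebIV (AAGGTCT, off=0): starts [33, 89] → cuts [33, 89]
  YnoIII (GTCTCTG, off=5): starts [20, 51, 81] → cuts [25, 56, 86]
  CdoII (CTTCGCAA, off=1): starts [3, 41, 66] → cuts [4, 42, 67]

All cut coordinates (distinct, sorted): [4, 25, 33, 42, 56, 67, 86, 89]

Fragment lengths:
  4→25: 21 bp
  25→33: 8 bp
  33→42: 9 bp
  42→56: 14 bp
  56→67: 11 bp
  67→86: 19 bp
  86→89: 3 bp
  89→4 (wrap): 103-89+4 = 18 bp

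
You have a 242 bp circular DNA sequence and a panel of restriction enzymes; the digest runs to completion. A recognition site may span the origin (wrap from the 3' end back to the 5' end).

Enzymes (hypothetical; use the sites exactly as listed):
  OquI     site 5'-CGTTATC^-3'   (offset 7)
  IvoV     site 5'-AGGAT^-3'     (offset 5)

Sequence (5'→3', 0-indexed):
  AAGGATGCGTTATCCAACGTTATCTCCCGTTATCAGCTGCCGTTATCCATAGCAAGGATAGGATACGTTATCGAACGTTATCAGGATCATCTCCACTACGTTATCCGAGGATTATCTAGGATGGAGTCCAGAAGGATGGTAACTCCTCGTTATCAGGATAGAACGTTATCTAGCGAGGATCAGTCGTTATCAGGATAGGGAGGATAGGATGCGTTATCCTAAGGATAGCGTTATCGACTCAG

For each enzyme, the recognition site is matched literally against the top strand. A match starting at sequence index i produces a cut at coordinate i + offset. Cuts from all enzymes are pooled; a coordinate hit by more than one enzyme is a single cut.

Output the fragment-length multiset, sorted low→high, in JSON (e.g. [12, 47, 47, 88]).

[5,5,5,5,5,7,8,8,8,8,9,9,10,10,10,10,10,11,11,12,13,13,15,17,18]

Site scan:
  OquI CGTTATC/7: at [7, 17, 27, 40, 65, 75, 98, 147, 163, 184, 211, 228] ⇒ [14, 24, 34, 47, 72, 82, 105, 154, 170, 191, 218, 235]
  IvoV AGGAT/5: at [1, 54, 59, 82, 107, 117, 132, 154, 175, 191, 200, 205, 221] ⇒ [6, 59, 64, 87, 112, 122, 137, 159, 180, 196, 205, 210, 226]

All cut coordinates (distinct, sorted): [6, 14, 24, 34, 47, 59, 64, 72, 82, 87, 105, 112, 122, 137, 154, 159, 170, 180, 191, 196, 205, 210, 218, 226, 235]

Fragment lengths:
  6→14: 8 bp
  14→24: 10 bp
  24→34: 10 bp
  34→47: 13 bp
  47→59: 12 bp
  59→64: 5 bp
  64→72: 8 bp
  72→82: 10 bp
  82→87: 5 bp
  87→105: 18 bp
  105→112: 7 bp
  112→122: 10 bp
  122→137: 15 bp
  137→154: 17 bp
  154→159: 5 bp
  159→170: 11 bp
  170→180: 10 bp
  180→191: 11 bp
  191→196: 5 bp
  196→205: 9 bp
  205→210: 5 bp
  210→218: 8 bp
  218→226: 8 bp
  226→235: 9 bp
  235→6 (wrap): 242-235+6 = 13 bp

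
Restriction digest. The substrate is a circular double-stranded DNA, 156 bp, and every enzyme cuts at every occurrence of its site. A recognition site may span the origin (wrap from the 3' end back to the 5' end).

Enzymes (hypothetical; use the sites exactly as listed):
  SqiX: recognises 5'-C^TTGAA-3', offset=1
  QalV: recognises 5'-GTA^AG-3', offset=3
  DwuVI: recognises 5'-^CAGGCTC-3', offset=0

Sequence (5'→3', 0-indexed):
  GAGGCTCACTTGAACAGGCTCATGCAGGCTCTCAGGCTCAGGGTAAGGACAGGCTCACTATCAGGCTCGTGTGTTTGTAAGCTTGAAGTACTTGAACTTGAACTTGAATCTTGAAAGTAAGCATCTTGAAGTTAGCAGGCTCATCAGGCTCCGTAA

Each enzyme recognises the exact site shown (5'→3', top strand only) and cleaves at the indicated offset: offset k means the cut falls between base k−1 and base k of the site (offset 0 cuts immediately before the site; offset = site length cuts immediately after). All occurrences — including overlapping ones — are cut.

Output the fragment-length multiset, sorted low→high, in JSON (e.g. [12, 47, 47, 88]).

Per-enzyme occurrences:
  SqiX CTTGAA/1: at [8, 81, 90, 96, 102, 109, 124] ⇒ [9, 82, 91, 97, 103, 110, 125]
  QalV GTAAG/3: at [42, 76, 116, 152] ⇒ [45, 79, 119, 155]
  DwuVI CAGGCTC/0: at [14, 24, 32, 49, 61, 135, 144] ⇒ [14, 24, 32, 49, 61, 135, 144]

All cut coordinates (distinct, sorted): [9, 14, 24, 32, 45, 49, 61, 79, 82, 91, 97, 103, 110, 119, 125, 135, 144, 155]

Fragments:
  9→14: 5 bp
  14→24: 10 bp
  24→32: 8 bp
  32→45: 13 bp
  45→49: 4 bp
  49→61: 12 bp
  61→79: 18 bp
  79→82: 3 bp
  82→91: 9 bp
  91→97: 6 bp
  97→103: 6 bp
  103→110: 7 bp
  110→119: 9 bp
  119→125: 6 bp
  125→135: 10 bp
  135→144: 9 bp
  144→155: 11 bp
  155→9 (wrap): 156-155+9 = 10 bp

[3,4,5,6,6,6,7,8,9,9,9,10,10,10,11,12,13,18]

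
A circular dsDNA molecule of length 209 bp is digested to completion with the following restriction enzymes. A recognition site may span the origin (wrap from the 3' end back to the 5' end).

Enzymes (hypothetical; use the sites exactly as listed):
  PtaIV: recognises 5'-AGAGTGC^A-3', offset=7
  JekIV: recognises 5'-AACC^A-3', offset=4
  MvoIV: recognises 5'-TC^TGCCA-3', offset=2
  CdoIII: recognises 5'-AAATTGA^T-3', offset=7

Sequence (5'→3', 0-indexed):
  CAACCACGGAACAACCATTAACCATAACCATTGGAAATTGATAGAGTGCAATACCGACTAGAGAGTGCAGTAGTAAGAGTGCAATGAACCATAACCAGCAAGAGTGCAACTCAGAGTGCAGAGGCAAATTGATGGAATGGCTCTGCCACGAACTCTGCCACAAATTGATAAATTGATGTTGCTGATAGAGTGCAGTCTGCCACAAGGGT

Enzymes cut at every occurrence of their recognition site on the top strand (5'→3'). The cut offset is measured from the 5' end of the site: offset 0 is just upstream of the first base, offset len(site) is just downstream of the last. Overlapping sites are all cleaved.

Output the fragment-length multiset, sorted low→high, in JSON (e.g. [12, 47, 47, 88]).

[4,6,6,7,8,8,8,11,11,11,12,12,12,13,13,14,17,17,19]

Per-enzyme occurrences:
  PtaIV AGAGTGCA/7: at [42, 61, 75, 100, 112, 186] ⇒ [49, 68, 82, 107, 119, 193]
  JekIV AACCA/4: at [1, 12, 19, 25, 86, 92] ⇒ [5, 16, 23, 29, 90, 96]
  MvoIV TCTGCCA/2: at [141, 153, 195] ⇒ [143, 155, 197]
  CdoIII AAATTGAT/7: at [34, 125, 161, 169] ⇒ [41, 132, 168, 176]

Pooled cuts: [5, 16, 23, 29, 41, 49, 68, 82, 90, 96, 107, 119, 132, 143, 155, 168, 176, 193, 197]

Fragments:
  5→16: 11 bp
  16→23: 7 bp
  23→29: 6 bp
  29→41: 12 bp
  41→49: 8 bp
  49→68: 19 bp
  68→82: 14 bp
  82→90: 8 bp
  90→96: 6 bp
  96→107: 11 bp
  107→119: 12 bp
  119→132: 13 bp
  132→143: 11 bp
  143→155: 12 bp
  155→168: 13 bp
  168→176: 8 bp
  176→193: 17 bp
  193→197: 4 bp
  197→5 (wrap): 209-197+5 = 17 bp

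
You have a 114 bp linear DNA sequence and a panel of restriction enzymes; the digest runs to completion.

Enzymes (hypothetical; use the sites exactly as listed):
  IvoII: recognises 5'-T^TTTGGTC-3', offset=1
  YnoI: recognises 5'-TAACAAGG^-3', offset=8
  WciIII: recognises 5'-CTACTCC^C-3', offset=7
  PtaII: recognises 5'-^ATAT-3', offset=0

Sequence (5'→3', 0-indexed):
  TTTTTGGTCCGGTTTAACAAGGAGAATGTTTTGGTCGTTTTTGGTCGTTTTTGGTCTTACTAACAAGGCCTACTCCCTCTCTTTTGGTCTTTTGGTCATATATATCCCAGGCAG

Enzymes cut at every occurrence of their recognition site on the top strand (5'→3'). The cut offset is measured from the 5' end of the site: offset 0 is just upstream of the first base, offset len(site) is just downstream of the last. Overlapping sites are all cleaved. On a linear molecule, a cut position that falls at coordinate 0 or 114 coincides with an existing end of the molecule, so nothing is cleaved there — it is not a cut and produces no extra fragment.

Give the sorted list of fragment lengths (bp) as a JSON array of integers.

Per-enzyme occurrences:
  IvoII TTTTGGTC/1: at [1, 28, 38, 48, 81, 89] ⇒ [2, 29, 39, 49, 82, 90]
  YnoI TAACAAGG/8: at [14, 60] ⇒ [22, 68]
  WciIII CTACTCCC/7: at [69] ⇒ [76]
  PtaII ATAT/0: at [97, 99, 101] ⇒ [97, 99, 101]

Pooled cuts: [2, 22, 29, 39, 49, 68, 76, 82, 90, 97, 99, 101]

Fragments:
  [0,2): 2 bp
  [2,22): 20 bp
  [22,29): 7 bp
  [29,39): 10 bp
  [39,49): 10 bp
  [49,68): 19 bp
  [68,76): 8 bp
  [76,82): 6 bp
  [82,90): 8 bp
  [90,97): 7 bp
  [97,99): 2 bp
  [99,101): 2 bp
  [101,114): 13 bp

[2,2,2,6,7,7,8,8,10,10,13,19,20]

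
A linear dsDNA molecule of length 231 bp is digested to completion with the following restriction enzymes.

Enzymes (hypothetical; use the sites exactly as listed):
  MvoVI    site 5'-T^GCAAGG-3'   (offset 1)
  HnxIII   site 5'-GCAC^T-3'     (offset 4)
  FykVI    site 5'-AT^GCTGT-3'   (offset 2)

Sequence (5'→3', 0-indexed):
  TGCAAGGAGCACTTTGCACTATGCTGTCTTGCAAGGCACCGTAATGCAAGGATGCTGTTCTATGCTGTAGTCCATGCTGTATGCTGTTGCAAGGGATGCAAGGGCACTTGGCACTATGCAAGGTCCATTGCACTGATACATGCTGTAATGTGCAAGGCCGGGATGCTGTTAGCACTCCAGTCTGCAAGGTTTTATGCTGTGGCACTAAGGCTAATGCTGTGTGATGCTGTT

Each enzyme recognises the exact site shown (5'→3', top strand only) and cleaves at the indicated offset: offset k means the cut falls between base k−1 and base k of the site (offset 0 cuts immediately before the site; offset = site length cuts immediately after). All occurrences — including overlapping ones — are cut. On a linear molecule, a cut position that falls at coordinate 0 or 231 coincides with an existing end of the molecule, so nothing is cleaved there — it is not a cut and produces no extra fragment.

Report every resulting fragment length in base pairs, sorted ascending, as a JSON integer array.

Site scan:
  MvoVI TGCAAGG/1: at [0, 29, 44, 87, 96, 116, 150, 182] ⇒ [1, 30, 45, 88, 97, 117, 151, 183]
  HnxIII GCACT/4: at [8, 15, 103, 110, 129, 171, 201] ⇒ [12, 19, 107, 114, 133, 175, 205]
  FykVI ATGCTGT/2: at [20, 51, 61, 73, 80, 139, 162, 193, 213, 223] ⇒ [22, 53, 63, 75, 82, 141, 164, 195, 215, 225]

Pooled cuts: [1, 12, 19, 22, 30, 45, 53, 63, 75, 82, 88, 97, 107, 114, 117, 133, 141, 151, 164, 175, 183, 195, 205, 215, 225]

Fragment lengths:
  [0,1): 1 bp
  [1,12): 11 bp
  [12,19): 7 bp
  [19,22): 3 bp
  [22,30): 8 bp
  [30,45): 15 bp
  [45,53): 8 bp
  [53,63): 10 bp
  [63,75): 12 bp
  [75,82): 7 bp
  [82,88): 6 bp
  [88,97): 9 bp
  [97,107): 10 bp
  [107,114): 7 bp
  [114,117): 3 bp
  [117,133): 16 bp
  [133,141): 8 bp
  [141,151): 10 bp
  [151,164): 13 bp
  [164,175): 11 bp
  [175,183): 8 bp
  [183,195): 12 bp
  [195,205): 10 bp
  [205,215): 10 bp
  [215,225): 10 bp
  [225,231): 6 bp

[1,3,3,6,6,7,7,7,8,8,8,8,9,10,10,10,10,10,10,11,11,12,12,13,15,16]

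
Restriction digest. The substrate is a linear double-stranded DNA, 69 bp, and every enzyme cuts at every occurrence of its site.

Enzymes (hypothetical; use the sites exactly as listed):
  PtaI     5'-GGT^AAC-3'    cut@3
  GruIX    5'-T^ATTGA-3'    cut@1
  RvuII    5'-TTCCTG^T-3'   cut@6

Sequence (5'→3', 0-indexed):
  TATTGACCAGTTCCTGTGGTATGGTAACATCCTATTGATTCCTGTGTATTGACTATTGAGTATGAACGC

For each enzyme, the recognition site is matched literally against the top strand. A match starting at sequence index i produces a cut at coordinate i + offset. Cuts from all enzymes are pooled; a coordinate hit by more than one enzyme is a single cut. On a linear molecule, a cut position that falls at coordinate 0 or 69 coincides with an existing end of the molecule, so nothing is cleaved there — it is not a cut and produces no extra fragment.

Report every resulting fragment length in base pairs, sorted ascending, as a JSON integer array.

Site scan:
  PtaI (GGTAAC, off=3): starts [22] → cuts [25]
  GruIX (TATTGA, off=1): starts [0, 32, 46, 53] → cuts [1, 33, 47, 54]
  RvuII (TTCCTGT, off=6): starts [10, 38] → cuts [16, 44]

All cut coordinates (distinct, sorted): [1, 16, 25, 33, 44, 47, 54]

Fragment lengths:
  [0,1): 1 bp
  [1,16): 15 bp
  [16,25): 9 bp
  [25,33): 8 bp
  [33,44): 11 bp
  [44,47): 3 bp
  [47,54): 7 bp
  [54,69): 15 bp

[1,3,7,8,9,11,15,15]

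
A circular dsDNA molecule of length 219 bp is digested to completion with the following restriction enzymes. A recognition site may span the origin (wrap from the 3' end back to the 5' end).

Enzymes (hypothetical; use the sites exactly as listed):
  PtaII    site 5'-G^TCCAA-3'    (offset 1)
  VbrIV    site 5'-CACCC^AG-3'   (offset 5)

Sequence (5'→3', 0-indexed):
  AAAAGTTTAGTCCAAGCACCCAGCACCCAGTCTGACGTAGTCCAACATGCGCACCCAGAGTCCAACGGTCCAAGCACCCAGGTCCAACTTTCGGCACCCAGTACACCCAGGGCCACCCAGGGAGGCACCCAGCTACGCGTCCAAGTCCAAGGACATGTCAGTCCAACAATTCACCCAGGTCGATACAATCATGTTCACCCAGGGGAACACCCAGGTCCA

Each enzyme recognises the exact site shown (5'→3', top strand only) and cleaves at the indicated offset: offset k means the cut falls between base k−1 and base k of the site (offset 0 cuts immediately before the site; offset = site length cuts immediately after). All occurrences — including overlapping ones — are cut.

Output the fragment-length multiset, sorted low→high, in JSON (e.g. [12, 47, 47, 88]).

[3,3,4,6,7,8,9,9,10,11,11,12,12,12,14,15,16,16,17,24]

Site scan:
  PtaII GTCCAA/1: at [9, 39, 59, 67, 81, 138, 144, 160, 214] ⇒ [10, 40, 60, 68, 82, 139, 145, 161, 215]
  VbrIV CACCCAG/5: at [16, 23, 51, 74, 94, 103, 113, 125, 171, 195, 207] ⇒ [21, 28, 56, 79, 99, 108, 118, 130, 176, 200, 212]

All cut coordinates (distinct, sorted): [10, 21, 28, 40, 56, 60, 68, 79, 82, 99, 108, 118, 130, 139, 145, 161, 176, 200, 212, 215]

Fragment lengths:
  10→21: 11 bp
  21→28: 7 bp
  28→40: 12 bp
  40→56: 16 bp
  56→60: 4 bp
  60→68: 8 bp
  68→79: 11 bp
  79→82: 3 bp
  82→99: 17 bp
  99→108: 9 bp
  108→118: 10 bp
  118→130: 12 bp
  130→139: 9 bp
  139→145: 6 bp
  145→161: 16 bp
  161→176: 15 bp
  176→200: 24 bp
  200→212: 12 bp
  212→215: 3 bp
  215→10 (wrap): 219-215+10 = 14 bp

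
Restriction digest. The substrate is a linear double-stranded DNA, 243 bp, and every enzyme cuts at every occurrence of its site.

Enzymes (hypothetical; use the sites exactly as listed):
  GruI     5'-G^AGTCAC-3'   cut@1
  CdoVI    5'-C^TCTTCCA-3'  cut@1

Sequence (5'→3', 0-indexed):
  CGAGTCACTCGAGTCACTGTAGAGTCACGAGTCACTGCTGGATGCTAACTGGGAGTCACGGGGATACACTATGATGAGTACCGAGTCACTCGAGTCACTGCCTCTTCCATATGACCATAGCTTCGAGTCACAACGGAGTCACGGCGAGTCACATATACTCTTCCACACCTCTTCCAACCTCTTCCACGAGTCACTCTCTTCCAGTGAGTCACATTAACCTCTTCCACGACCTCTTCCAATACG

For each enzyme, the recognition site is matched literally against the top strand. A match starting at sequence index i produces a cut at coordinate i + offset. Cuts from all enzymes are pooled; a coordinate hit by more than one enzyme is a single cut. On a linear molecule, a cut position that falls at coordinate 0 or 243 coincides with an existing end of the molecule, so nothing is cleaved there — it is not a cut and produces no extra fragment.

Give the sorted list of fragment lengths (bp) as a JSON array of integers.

[2,7,8,9,9,9,10,10,10,10,11,11,11,12,12,12,13,23,24,30]

Site scan:
  GruI (GAGTCAC, off=1): starts [1, 10, 21, 28, 52, 82, 91, 124, 135, 145, 187, 205] → cuts [2, 11, 22, 29, 53, 83, 92, 125, 136, 146, 188, 206]
  CdoVI (CTCTTCCA, off=1): starts [101, 157, 168, 178, 195, 218, 230] → cuts [102, 158, 169, 179, 196, 219, 231]

Pooled cuts: [2, 11, 22, 29, 53, 83, 92, 102, 125, 136, 146, 158, 169, 179, 188, 196, 206, 219, 231]

Fragment lengths:
  [0,2): 2 bp
  [2,11): 9 bp
  [11,22): 11 bp
  [22,29): 7 bp
  [29,53): 24 bp
  [53,83): 30 bp
  [83,92): 9 bp
  [92,102): 10 bp
  [102,125): 23 bp
  [125,136): 11 bp
  [136,146): 10 bp
  [146,158): 12 bp
  [158,169): 11 bp
  [169,179): 10 bp
  [179,188): 9 bp
  [188,196): 8 bp
  [196,206): 10 bp
  [206,219): 13 bp
  [219,231): 12 bp
  [231,243): 12 bp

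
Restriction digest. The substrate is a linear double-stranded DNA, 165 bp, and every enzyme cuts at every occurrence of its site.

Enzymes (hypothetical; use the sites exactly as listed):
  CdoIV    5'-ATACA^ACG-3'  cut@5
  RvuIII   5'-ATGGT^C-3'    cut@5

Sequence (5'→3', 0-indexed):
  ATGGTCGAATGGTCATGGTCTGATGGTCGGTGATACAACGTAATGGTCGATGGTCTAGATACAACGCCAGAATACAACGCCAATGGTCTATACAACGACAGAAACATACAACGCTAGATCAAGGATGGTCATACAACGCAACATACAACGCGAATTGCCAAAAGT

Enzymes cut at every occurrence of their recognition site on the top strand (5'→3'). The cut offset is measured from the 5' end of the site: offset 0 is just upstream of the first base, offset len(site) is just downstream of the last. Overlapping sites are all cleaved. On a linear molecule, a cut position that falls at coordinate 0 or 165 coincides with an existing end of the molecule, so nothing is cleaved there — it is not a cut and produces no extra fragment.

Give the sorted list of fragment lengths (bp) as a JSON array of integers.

[5,6,6,7,7,8,8,9,10,10,11,12,13,16,18,19]

Scan for sites:
  CdoIV ATACAACG/5: at [32, 58, 71, 89, 105, 130, 142] ⇒ [37, 63, 76, 94, 110, 135, 147]
  RvuIII ATGGTC/5: at [0, 8, 14, 22, 42, 49, 82, 124] ⇒ [5, 13, 19, 27, 47, 54, 87, 129]

Pooled cuts: [5, 13, 19, 27, 37, 47, 54, 63, 76, 87, 94, 110, 129, 135, 147]

Fragments:
  [0,5): 5 bp
  [5,13): 8 bp
  [13,19): 6 bp
  [19,27): 8 bp
  [27,37): 10 bp
  [37,47): 10 bp
  [47,54): 7 bp
  [54,63): 9 bp
  [63,76): 13 bp
  [76,87): 11 bp
  [87,94): 7 bp
  [94,110): 16 bp
  [110,129): 19 bp
  [129,135): 6 bp
  [135,147): 12 bp
  [147,165): 18 bp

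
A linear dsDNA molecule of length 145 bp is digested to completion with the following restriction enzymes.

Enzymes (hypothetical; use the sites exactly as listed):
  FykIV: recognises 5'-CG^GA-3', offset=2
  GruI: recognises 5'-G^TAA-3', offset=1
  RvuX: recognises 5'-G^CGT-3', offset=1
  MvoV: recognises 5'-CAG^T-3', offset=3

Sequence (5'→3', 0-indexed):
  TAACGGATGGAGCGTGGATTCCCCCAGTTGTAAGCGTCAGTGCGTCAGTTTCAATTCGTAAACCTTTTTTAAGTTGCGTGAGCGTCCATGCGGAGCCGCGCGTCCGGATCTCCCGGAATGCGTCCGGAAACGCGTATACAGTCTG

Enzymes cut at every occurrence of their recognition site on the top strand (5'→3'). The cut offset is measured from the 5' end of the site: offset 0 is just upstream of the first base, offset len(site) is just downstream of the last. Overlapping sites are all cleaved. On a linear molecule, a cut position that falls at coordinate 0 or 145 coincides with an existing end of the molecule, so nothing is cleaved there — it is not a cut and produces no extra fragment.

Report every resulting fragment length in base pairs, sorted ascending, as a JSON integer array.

[2,3,4,4,5,5,6,6,6,6,6,6,7,8,9,9,10,10,15,18]

Per-enzyme occurrences:
  FykIV (CGGA, off=2): starts [3, 90, 104, 113, 124] → cuts [5, 92, 106, 115, 126]
  GruI (GTAA, off=1): starts [29, 57] → cuts [30, 58]
  RvuX (GCGT, off=1): starts [11, 33, 41, 75, 81, 99, 119, 131] → cuts [12, 34, 42, 76, 82, 100, 120, 132]
  MvoV (CAGT, off=3): starts [24, 37, 45, 138] → cuts [27, 40, 48, 141]

All cut coordinates (distinct, sorted): [5, 12, 27, 30, 34, 40, 42, 48, 58, 76, 82, 92, 100, 106, 115, 120, 126, 132, 141]

Fragment lengths:
  [0,5): 5 bp
  [5,12): 7 bp
  [12,27): 15 bp
  [27,30): 3 bp
  [30,34): 4 bp
  [34,40): 6 bp
  [40,42): 2 bp
  [42,48): 6 bp
  [48,58): 10 bp
  [58,76): 18 bp
  [76,82): 6 bp
  [82,92): 10 bp
  [92,100): 8 bp
  [100,106): 6 bp
  [106,115): 9 bp
  [115,120): 5 bp
  [120,126): 6 bp
  [126,132): 6 bp
  [132,141): 9 bp
  [141,145): 4 bp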